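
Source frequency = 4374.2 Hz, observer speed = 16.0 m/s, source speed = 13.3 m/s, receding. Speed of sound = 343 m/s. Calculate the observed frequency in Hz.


Given values:
  f_s = 4374.2 Hz, v_o = 16.0 m/s, v_s = 13.3 m/s
  Direction: receding
Formula: f_o = f_s * (c - v_o) / (c + v_s)
Numerator: c - v_o = 343 - 16.0 = 327.0
Denominator: c + v_s = 343 + 13.3 = 356.3
f_o = 4374.2 * 327.0 / 356.3 = 4014.49

4014.49 Hz


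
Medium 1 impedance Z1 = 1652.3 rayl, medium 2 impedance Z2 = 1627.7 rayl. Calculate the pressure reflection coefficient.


Given values:
  Z1 = 1652.3 rayl, Z2 = 1627.7 rayl
Formula: R = (Z2 - Z1) / (Z2 + Z1)
Numerator: Z2 - Z1 = 1627.7 - 1652.3 = -24.6
Denominator: Z2 + Z1 = 1627.7 + 1652.3 = 3280.0
R = -24.6 / 3280.0 = -0.0075

-0.0075


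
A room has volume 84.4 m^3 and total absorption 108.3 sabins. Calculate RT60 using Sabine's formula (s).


Given values:
  V = 84.4 m^3
  A = 108.3 sabins
Formula: RT60 = 0.161 * V / A
Numerator: 0.161 * 84.4 = 13.5884
RT60 = 13.5884 / 108.3 = 0.125

0.125 s


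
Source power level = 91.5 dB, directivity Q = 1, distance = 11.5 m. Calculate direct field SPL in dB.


Given values:
  Lw = 91.5 dB, Q = 1, r = 11.5 m
Formula: SPL = Lw + 10 * log10(Q / (4 * pi * r^2))
Compute 4 * pi * r^2 = 4 * pi * 11.5^2 = 1661.9025
Compute Q / denom = 1 / 1661.9025 = 0.00060172
Compute 10 * log10(0.00060172) = -32.2061
SPL = 91.5 + (-32.2061) = 59.29

59.29 dB


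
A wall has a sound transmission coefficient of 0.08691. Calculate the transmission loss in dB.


Given values:
  tau = 0.08691
Formula: TL = 10 * log10(1 / tau)
Compute 1 / tau = 1 / 0.08691 = 11.5062
Compute log10(11.5062) = 1.060932
TL = 10 * 1.060932 = 10.61

10.61 dB


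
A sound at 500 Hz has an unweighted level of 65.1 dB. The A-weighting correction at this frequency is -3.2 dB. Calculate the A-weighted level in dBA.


Given values:
  SPL = 65.1 dB
  A-weighting at 500 Hz = -3.2 dB
Formula: L_A = SPL + A_weight
L_A = 65.1 + (-3.2)
L_A = 61.9

61.9 dBA


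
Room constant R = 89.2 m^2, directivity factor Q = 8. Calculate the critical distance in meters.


Given values:
  R = 89.2 m^2, Q = 8
Formula: d_c = 0.141 * sqrt(Q * R)
Compute Q * R = 8 * 89.2 = 713.6
Compute sqrt(713.6) = 26.7133
d_c = 0.141 * 26.7133 = 3.767

3.767 m


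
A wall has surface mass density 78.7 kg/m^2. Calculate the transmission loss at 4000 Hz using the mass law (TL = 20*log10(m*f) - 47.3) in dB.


Given values:
  m = 78.7 kg/m^2, f = 4000 Hz
Formula: TL = 20 * log10(m * f) - 47.3
Compute m * f = 78.7 * 4000 = 314800.0
Compute log10(314800.0) = 5.498035
Compute 20 * 5.498035 = 109.9607
TL = 109.9607 - 47.3 = 62.66

62.66 dB


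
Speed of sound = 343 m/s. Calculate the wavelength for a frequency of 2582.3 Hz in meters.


Given values:
  c = 343 m/s, f = 2582.3 Hz
Formula: lambda = c / f
lambda = 343 / 2582.3
lambda = 0.1328

0.1328 m


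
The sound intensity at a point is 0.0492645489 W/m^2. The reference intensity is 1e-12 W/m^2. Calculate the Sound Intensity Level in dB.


Given values:
  I = 0.0492645489 W/m^2
  I_ref = 1e-12 W/m^2
Formula: SIL = 10 * log10(I / I_ref)
Compute ratio: I / I_ref = 49264548900
Compute log10: log10(49264548900) = 10.692535
Multiply: SIL = 10 * 10.692535 = 106.93

106.93 dB


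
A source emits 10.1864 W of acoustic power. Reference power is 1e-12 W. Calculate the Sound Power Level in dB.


Given values:
  W = 10.1864 W
  W_ref = 1e-12 W
Formula: SWL = 10 * log10(W / W_ref)
Compute ratio: W / W_ref = 10186400000000
Compute log10: log10(10186400000000) = 13.008021
Multiply: SWL = 10 * 13.008021 = 130.08

130.08 dB


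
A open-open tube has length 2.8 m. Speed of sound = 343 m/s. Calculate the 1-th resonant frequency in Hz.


Given values:
  Tube type: open-open, L = 2.8 m, c = 343 m/s, n = 1
Formula: f_n = n * c / (2 * L)
Compute 2 * L = 2 * 2.8 = 5.6
f = 1 * 343 / 5.6
f = 61.25

61.25 Hz


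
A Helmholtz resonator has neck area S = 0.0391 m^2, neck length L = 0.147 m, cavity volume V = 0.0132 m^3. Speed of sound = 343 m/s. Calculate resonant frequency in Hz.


Given values:
  S = 0.0391 m^2, L = 0.147 m, V = 0.0132 m^3, c = 343 m/s
Formula: f = (c / (2*pi)) * sqrt(S / (V * L))
Compute V * L = 0.0132 * 0.147 = 0.0019404
Compute S / (V * L) = 0.0391 / 0.0019404 = 20.1505
Compute sqrt(20.1505) = 4.488931
Compute c / (2*pi) = 343 / 6.283185 = 54.590148
f = 54.590148 * 4.488931 = 245.05

245.05 Hz


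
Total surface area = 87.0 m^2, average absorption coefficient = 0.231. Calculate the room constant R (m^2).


Given values:
  S = 87.0 m^2, alpha = 0.231
Formula: R = S * alpha / (1 - alpha)
Numerator: 87.0 * 0.231 = 20.097
Denominator: 1 - 0.231 = 0.769
R = 20.097 / 0.769 = 26.13

26.13 m^2


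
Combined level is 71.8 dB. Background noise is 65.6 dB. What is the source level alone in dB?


Given values:
  L_total = 71.8 dB, L_bg = 65.6 dB
Formula: L_source = 10 * log10(10^(L_total/10) - 10^(L_bg/10))
Convert to linear:
  10^(71.8/10) = 15135612.4844
  10^(65.6/10) = 3630780.5477
Difference: 15135612.4844 - 3630780.5477 = 11504831.9367
L_source = 10 * log10(11504831.9367) = 70.61

70.61 dB


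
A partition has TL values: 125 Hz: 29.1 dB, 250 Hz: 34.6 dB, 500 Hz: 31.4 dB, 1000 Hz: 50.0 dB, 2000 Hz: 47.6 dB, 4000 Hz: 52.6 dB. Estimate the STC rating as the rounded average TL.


Given TL values at each frequency:
  125 Hz: 29.1 dB
  250 Hz: 34.6 dB
  500 Hz: 31.4 dB
  1000 Hz: 50.0 dB
  2000 Hz: 47.6 dB
  4000 Hz: 52.6 dB
Formula: STC ~ round(average of TL values)
Sum = 29.1 + 34.6 + 31.4 + 50.0 + 47.6 + 52.6 = 245.3
Average = 245.3 / 6 = 40.88
Rounded: 41

41


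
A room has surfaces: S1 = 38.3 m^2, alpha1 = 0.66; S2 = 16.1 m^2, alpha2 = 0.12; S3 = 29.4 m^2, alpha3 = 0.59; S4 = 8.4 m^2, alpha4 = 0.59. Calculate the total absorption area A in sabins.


Given surfaces:
  Surface 1: 38.3 * 0.66 = 25.278
  Surface 2: 16.1 * 0.12 = 1.932
  Surface 3: 29.4 * 0.59 = 17.346
  Surface 4: 8.4 * 0.59 = 4.956
Formula: A = sum(Si * alpha_i)
A = 25.278 + 1.932 + 17.346 + 4.956
A = 49.51

49.51 sabins


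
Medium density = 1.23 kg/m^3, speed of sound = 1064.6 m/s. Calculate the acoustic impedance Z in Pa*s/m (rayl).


Given values:
  rho = 1.23 kg/m^3
  c = 1064.6 m/s
Formula: Z = rho * c
Z = 1.23 * 1064.6
Z = 1309.46

1309.46 rayl


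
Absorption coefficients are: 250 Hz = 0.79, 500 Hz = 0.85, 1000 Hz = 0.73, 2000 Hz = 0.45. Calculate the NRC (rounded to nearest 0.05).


Given values:
  a_250 = 0.79, a_500 = 0.85
  a_1000 = 0.73, a_2000 = 0.45
Formula: NRC = (a250 + a500 + a1000 + a2000) / 4
Sum = 0.79 + 0.85 + 0.73 + 0.45 = 2.82
NRC = 2.82 / 4 = 0.705
Rounded to nearest 0.05: 0.7

0.7


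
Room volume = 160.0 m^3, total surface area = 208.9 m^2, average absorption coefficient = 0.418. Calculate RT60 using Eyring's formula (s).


Given values:
  V = 160.0 m^3, S = 208.9 m^2, alpha = 0.418
Formula: RT60 = 0.161 * V / (-S * ln(1 - alpha))
Compute ln(1 - 0.418) = ln(0.582) = -0.541285
Denominator: -208.9 * -0.541285 = 113.0744
Numerator: 0.161 * 160.0 = 25.76
RT60 = 25.76 / 113.0744 = 0.228

0.228 s


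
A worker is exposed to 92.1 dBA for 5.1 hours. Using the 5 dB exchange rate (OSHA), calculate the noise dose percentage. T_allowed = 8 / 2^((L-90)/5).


Given values:
  L = 92.1 dBA, T = 5.1 hours
Formula: T_allowed = 8 / 2^((L - 90) / 5)
Compute exponent: (92.1 - 90) / 5 = 0.42
Compute 2^(0.42) = 1.337928
T_allowed = 8 / 1.337928 = 5.979395 hours
Dose = (T / T_allowed) * 100
Dose = (5.1 / 5.979395) * 100 = 85.29

85.29 %


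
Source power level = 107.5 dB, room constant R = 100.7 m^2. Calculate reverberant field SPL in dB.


Given values:
  Lw = 107.5 dB, R = 100.7 m^2
Formula: SPL = Lw + 10 * log10(4 / R)
Compute 4 / R = 4 / 100.7 = 0.039722
Compute 10 * log10(0.039722) = -14.0097
SPL = 107.5 + (-14.0097) = 93.49

93.49 dB


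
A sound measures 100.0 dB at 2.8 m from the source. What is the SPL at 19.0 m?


Given values:
  SPL1 = 100.0 dB, r1 = 2.8 m, r2 = 19.0 m
Formula: SPL2 = SPL1 - 20 * log10(r2 / r1)
Compute ratio: r2 / r1 = 19.0 / 2.8 = 6.7857
Compute log10: log10(6.7857) = 0.831595
Compute drop: 20 * 0.831595 = 16.6319
SPL2 = 100.0 - 16.6319 = 83.37

83.37 dB


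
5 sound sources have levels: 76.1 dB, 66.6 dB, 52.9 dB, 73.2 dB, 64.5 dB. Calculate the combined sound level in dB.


Formula: L_total = 10 * log10( sum(10^(Li/10)) )
  Source 1: 10^(76.1/10) = 40738027.7804
  Source 2: 10^(66.6/10) = 4570881.8961
  Source 3: 10^(52.9/10) = 194984.46
  Source 4: 10^(73.2/10) = 20892961.3085
  Source 5: 10^(64.5/10) = 2818382.9313
Sum of linear values = 69215238.3763
L_total = 10 * log10(69215238.3763) = 78.4

78.4 dB


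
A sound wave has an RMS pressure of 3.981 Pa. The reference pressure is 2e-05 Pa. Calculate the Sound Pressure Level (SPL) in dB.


Given values:
  p = 3.981 Pa
  p_ref = 2e-05 Pa
Formula: SPL = 20 * log10(p / p_ref)
Compute ratio: p / p_ref = 3.981 / 2e-05 = 199050
Compute log10: log10(199050) = 5.298962
Multiply: SPL = 20 * 5.298962 = 105.98

105.98 dB


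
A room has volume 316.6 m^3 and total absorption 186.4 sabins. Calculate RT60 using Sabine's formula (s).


Given values:
  V = 316.6 m^3
  A = 186.4 sabins
Formula: RT60 = 0.161 * V / A
Numerator: 0.161 * 316.6 = 50.9726
RT60 = 50.9726 / 186.4 = 0.273

0.273 s


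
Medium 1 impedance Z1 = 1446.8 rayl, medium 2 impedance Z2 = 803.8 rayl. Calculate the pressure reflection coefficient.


Given values:
  Z1 = 1446.8 rayl, Z2 = 803.8 rayl
Formula: R = (Z2 - Z1) / (Z2 + Z1)
Numerator: Z2 - Z1 = 803.8 - 1446.8 = -643.0
Denominator: Z2 + Z1 = 803.8 + 1446.8 = 2250.6
R = -643.0 / 2250.6 = -0.2857

-0.2857


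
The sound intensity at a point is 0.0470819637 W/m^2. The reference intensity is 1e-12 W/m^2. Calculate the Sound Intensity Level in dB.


Given values:
  I = 0.0470819637 W/m^2
  I_ref = 1e-12 W/m^2
Formula: SIL = 10 * log10(I / I_ref)
Compute ratio: I / I_ref = 47081963700
Compute log10: log10(47081963700) = 10.672855
Multiply: SIL = 10 * 10.672855 = 106.73

106.73 dB


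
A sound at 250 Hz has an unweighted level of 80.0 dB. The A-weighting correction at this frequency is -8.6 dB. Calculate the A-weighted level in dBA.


Given values:
  SPL = 80.0 dB
  A-weighting at 250 Hz = -8.6 dB
Formula: L_A = SPL + A_weight
L_A = 80.0 + (-8.6)
L_A = 71.4

71.4 dBA


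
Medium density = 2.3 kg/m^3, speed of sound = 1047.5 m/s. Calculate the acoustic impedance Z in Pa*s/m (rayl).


Given values:
  rho = 2.3 kg/m^3
  c = 1047.5 m/s
Formula: Z = rho * c
Z = 2.3 * 1047.5
Z = 2409.25

2409.25 rayl


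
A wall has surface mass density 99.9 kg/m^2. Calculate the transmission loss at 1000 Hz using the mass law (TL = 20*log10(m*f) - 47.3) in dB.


Given values:
  m = 99.9 kg/m^2, f = 1000 Hz
Formula: TL = 20 * log10(m * f) - 47.3
Compute m * f = 99.9 * 1000 = 99900.0
Compute log10(99900.0) = 4.999565
Compute 20 * 4.999565 = 99.9913
TL = 99.9913 - 47.3 = 52.69

52.69 dB


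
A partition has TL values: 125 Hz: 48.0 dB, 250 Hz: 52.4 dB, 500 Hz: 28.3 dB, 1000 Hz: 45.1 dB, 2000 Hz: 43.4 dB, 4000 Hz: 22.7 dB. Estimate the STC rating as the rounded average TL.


Given TL values at each frequency:
  125 Hz: 48.0 dB
  250 Hz: 52.4 dB
  500 Hz: 28.3 dB
  1000 Hz: 45.1 dB
  2000 Hz: 43.4 dB
  4000 Hz: 22.7 dB
Formula: STC ~ round(average of TL values)
Sum = 48.0 + 52.4 + 28.3 + 45.1 + 43.4 + 22.7 = 239.9
Average = 239.9 / 6 = 39.98
Rounded: 40

40


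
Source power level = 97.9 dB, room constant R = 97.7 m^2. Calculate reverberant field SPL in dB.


Given values:
  Lw = 97.9 dB, R = 97.7 m^2
Formula: SPL = Lw + 10 * log10(4 / R)
Compute 4 / R = 4 / 97.7 = 0.040942
Compute 10 * log10(0.040942) = -13.8783
SPL = 97.9 + (-13.8783) = 84.02

84.02 dB


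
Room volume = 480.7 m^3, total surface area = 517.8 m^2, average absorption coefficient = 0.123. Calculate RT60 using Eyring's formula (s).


Given values:
  V = 480.7 m^3, S = 517.8 m^2, alpha = 0.123
Formula: RT60 = 0.161 * V / (-S * ln(1 - alpha))
Compute ln(1 - 0.123) = ln(0.877) = -0.131248
Denominator: -517.8 * -0.131248 = 67.9602
Numerator: 0.161 * 480.7 = 77.3927
RT60 = 77.3927 / 67.9602 = 1.139

1.139 s


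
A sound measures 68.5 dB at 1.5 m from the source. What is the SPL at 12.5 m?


Given values:
  SPL1 = 68.5 dB, r1 = 1.5 m, r2 = 12.5 m
Formula: SPL2 = SPL1 - 20 * log10(r2 / r1)
Compute ratio: r2 / r1 = 12.5 / 1.5 = 8.3333
Compute log10: log10(8.3333) = 0.920817
Compute drop: 20 * 0.920817 = 18.4163
SPL2 = 68.5 - 18.4163 = 50.08

50.08 dB


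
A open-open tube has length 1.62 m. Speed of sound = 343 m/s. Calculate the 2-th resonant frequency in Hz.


Given values:
  Tube type: open-open, L = 1.62 m, c = 343 m/s, n = 2
Formula: f_n = n * c / (2 * L)
Compute 2 * L = 2 * 1.62 = 3.24
f = 2 * 343 / 3.24
f = 211.73

211.73 Hz


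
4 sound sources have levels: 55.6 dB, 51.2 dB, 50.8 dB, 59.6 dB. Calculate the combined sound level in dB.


Formula: L_total = 10 * log10( sum(10^(Li/10)) )
  Source 1: 10^(55.6/10) = 363078.0548
  Source 2: 10^(51.2/10) = 131825.6739
  Source 3: 10^(50.8/10) = 120226.4435
  Source 4: 10^(59.6/10) = 912010.8394
Sum of linear values = 1527141.0116
L_total = 10 * log10(1527141.0116) = 61.84

61.84 dB


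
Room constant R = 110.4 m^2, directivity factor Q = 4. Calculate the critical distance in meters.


Given values:
  R = 110.4 m^2, Q = 4
Formula: d_c = 0.141 * sqrt(Q * R)
Compute Q * R = 4 * 110.4 = 441.6
Compute sqrt(441.6) = 21.0143
d_c = 0.141 * 21.0143 = 2.963

2.963 m


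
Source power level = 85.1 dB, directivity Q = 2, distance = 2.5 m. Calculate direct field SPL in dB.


Given values:
  Lw = 85.1 dB, Q = 2, r = 2.5 m
Formula: SPL = Lw + 10 * log10(Q / (4 * pi * r^2))
Compute 4 * pi * r^2 = 4 * pi * 2.5^2 = 78.5398
Compute Q / denom = 2 / 78.5398 = 0.0254648
Compute 10 * log10(0.0254648) = -15.9406
SPL = 85.1 + (-15.9406) = 69.16

69.16 dB


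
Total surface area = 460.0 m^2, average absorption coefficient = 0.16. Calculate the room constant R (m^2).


Given values:
  S = 460.0 m^2, alpha = 0.16
Formula: R = S * alpha / (1 - alpha)
Numerator: 460.0 * 0.16 = 73.6
Denominator: 1 - 0.16 = 0.84
R = 73.6 / 0.84 = 87.62

87.62 m^2


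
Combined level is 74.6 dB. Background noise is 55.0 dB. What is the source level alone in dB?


Given values:
  L_total = 74.6 dB, L_bg = 55.0 dB
Formula: L_source = 10 * log10(10^(L_total/10) - 10^(L_bg/10))
Convert to linear:
  10^(74.6/10) = 28840315.0313
  10^(55.0/10) = 316227.766
Difference: 28840315.0313 - 316227.766 = 28524087.2653
L_source = 10 * log10(28524087.2653) = 74.55

74.55 dB


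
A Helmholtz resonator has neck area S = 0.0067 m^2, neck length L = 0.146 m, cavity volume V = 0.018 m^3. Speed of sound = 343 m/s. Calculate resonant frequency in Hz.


Given values:
  S = 0.0067 m^2, L = 0.146 m, V = 0.018 m^3, c = 343 m/s
Formula: f = (c / (2*pi)) * sqrt(S / (V * L))
Compute V * L = 0.018 * 0.146 = 0.002628
Compute S / (V * L) = 0.0067 / 0.002628 = 2.5495
Compute sqrt(2.5495) = 1.596715
Compute c / (2*pi) = 343 / 6.283185 = 54.590148
f = 54.590148 * 1.596715 = 87.16

87.16 Hz


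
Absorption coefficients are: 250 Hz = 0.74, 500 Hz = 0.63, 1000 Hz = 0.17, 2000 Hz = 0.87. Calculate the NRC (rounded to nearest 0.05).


Given values:
  a_250 = 0.74, a_500 = 0.63
  a_1000 = 0.17, a_2000 = 0.87
Formula: NRC = (a250 + a500 + a1000 + a2000) / 4
Sum = 0.74 + 0.63 + 0.17 + 0.87 = 2.41
NRC = 2.41 / 4 = 0.6025
Rounded to nearest 0.05: 0.6

0.6


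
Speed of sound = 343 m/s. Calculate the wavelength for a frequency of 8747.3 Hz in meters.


Given values:
  c = 343 m/s, f = 8747.3 Hz
Formula: lambda = c / f
lambda = 343 / 8747.3
lambda = 0.0392

0.0392 m


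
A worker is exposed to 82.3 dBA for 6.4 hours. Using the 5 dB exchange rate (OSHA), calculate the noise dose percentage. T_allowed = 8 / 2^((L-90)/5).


Given values:
  L = 82.3 dBA, T = 6.4 hours
Formula: T_allowed = 8 / 2^((L - 90) / 5)
Compute exponent: (82.3 - 90) / 5 = -1.54
Compute 2^(-1.54) = 0.343885
T_allowed = 8 / 0.343885 = 23.263591 hours
Dose = (T / T_allowed) * 100
Dose = (6.4 / 23.263591) * 100 = 27.51

27.51 %


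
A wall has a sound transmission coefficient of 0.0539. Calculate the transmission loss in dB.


Given values:
  tau = 0.0539
Formula: TL = 10 * log10(1 / tau)
Compute 1 / tau = 1 / 0.0539 = 18.5529
Compute log10(18.5529) = 1.268412
TL = 10 * 1.268412 = 12.68

12.68 dB


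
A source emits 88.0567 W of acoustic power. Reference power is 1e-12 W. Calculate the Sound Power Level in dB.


Given values:
  W = 88.0567 W
  W_ref = 1e-12 W
Formula: SWL = 10 * log10(W / W_ref)
Compute ratio: W / W_ref = 88056700000000
Compute log10: log10(88056700000000) = 13.944762
Multiply: SWL = 10 * 13.944762 = 139.45

139.45 dB


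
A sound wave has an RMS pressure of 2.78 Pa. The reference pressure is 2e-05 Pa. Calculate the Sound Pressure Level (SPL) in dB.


Given values:
  p = 2.78 Pa
  p_ref = 2e-05 Pa
Formula: SPL = 20 * log10(p / p_ref)
Compute ratio: p / p_ref = 2.78 / 2e-05 = 139000
Compute log10: log10(139000) = 5.143015
Multiply: SPL = 20 * 5.143015 = 102.86

102.86 dB


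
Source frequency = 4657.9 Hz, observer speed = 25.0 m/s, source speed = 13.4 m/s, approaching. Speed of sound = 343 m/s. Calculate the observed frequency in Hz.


Given values:
  f_s = 4657.9 Hz, v_o = 25.0 m/s, v_s = 13.4 m/s
  Direction: approaching
Formula: f_o = f_s * (c + v_o) / (c - v_s)
Numerator: c + v_o = 343 + 25.0 = 368.0
Denominator: c - v_s = 343 - 13.4 = 329.6
f_o = 4657.9 * 368.0 / 329.6 = 5200.57

5200.57 Hz


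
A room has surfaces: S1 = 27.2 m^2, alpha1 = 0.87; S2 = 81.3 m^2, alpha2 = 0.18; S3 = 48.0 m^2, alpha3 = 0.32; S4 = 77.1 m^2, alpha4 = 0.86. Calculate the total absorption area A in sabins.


Given surfaces:
  Surface 1: 27.2 * 0.87 = 23.664
  Surface 2: 81.3 * 0.18 = 14.634
  Surface 3: 48.0 * 0.32 = 15.36
  Surface 4: 77.1 * 0.86 = 66.306
Formula: A = sum(Si * alpha_i)
A = 23.664 + 14.634 + 15.36 + 66.306
A = 119.96

119.96 sabins


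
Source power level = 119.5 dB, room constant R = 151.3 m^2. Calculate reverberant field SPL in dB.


Given values:
  Lw = 119.5 dB, R = 151.3 m^2
Formula: SPL = Lw + 10 * log10(4 / R)
Compute 4 / R = 4 / 151.3 = 0.026438
Compute 10 * log10(0.026438) = -15.7777
SPL = 119.5 + (-15.7777) = 103.72

103.72 dB


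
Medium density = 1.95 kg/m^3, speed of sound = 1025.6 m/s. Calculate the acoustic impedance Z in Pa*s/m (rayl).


Given values:
  rho = 1.95 kg/m^3
  c = 1025.6 m/s
Formula: Z = rho * c
Z = 1.95 * 1025.6
Z = 1999.92

1999.92 rayl


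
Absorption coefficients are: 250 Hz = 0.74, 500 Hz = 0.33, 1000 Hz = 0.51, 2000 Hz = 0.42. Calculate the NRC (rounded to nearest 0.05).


Given values:
  a_250 = 0.74, a_500 = 0.33
  a_1000 = 0.51, a_2000 = 0.42
Formula: NRC = (a250 + a500 + a1000 + a2000) / 4
Sum = 0.74 + 0.33 + 0.51 + 0.42 = 2.0
NRC = 2.0 / 4 = 0.5
Rounded to nearest 0.05: 0.5

0.5


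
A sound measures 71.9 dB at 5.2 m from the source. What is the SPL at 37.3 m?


Given values:
  SPL1 = 71.9 dB, r1 = 5.2 m, r2 = 37.3 m
Formula: SPL2 = SPL1 - 20 * log10(r2 / r1)
Compute ratio: r2 / r1 = 37.3 / 5.2 = 7.1731
Compute log10: log10(7.1731) = 0.855707
Compute drop: 20 * 0.855707 = 17.1141
SPL2 = 71.9 - 17.1141 = 54.79

54.79 dB


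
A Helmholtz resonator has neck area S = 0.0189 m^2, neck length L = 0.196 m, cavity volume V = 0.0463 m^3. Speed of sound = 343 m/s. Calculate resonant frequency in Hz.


Given values:
  S = 0.0189 m^2, L = 0.196 m, V = 0.0463 m^3, c = 343 m/s
Formula: f = (c / (2*pi)) * sqrt(S / (V * L))
Compute V * L = 0.0463 * 0.196 = 0.0090748
Compute S / (V * L) = 0.0189 / 0.0090748 = 2.0827
Compute sqrt(2.0827) = 1.443156
Compute c / (2*pi) = 343 / 6.283185 = 54.590148
f = 54.590148 * 1.443156 = 78.78

78.78 Hz


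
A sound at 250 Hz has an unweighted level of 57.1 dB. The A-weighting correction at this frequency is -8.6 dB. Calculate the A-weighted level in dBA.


Given values:
  SPL = 57.1 dB
  A-weighting at 250 Hz = -8.6 dB
Formula: L_A = SPL + A_weight
L_A = 57.1 + (-8.6)
L_A = 48.5

48.5 dBA


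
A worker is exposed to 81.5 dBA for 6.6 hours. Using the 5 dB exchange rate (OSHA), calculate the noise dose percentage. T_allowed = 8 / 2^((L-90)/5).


Given values:
  L = 81.5 dBA, T = 6.6 hours
Formula: T_allowed = 8 / 2^((L - 90) / 5)
Compute exponent: (81.5 - 90) / 5 = -1.7
Compute 2^(-1.7) = 0.307786
T_allowed = 8 / 0.307786 = 25.992085 hours
Dose = (T / T_allowed) * 100
Dose = (6.6 / 25.992085) * 100 = 25.39

25.39 %


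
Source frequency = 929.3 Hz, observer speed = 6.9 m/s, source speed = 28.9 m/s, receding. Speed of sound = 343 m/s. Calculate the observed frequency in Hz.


Given values:
  f_s = 929.3 Hz, v_o = 6.9 m/s, v_s = 28.9 m/s
  Direction: receding
Formula: f_o = f_s * (c - v_o) / (c + v_s)
Numerator: c - v_o = 343 - 6.9 = 336.1
Denominator: c + v_s = 343 + 28.9 = 371.9
f_o = 929.3 * 336.1 / 371.9 = 839.84

839.84 Hz


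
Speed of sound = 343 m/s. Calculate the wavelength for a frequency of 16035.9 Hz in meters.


Given values:
  c = 343 m/s, f = 16035.9 Hz
Formula: lambda = c / f
lambda = 343 / 16035.9
lambda = 0.0214

0.0214 m


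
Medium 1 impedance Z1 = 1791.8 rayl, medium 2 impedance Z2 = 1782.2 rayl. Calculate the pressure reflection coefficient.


Given values:
  Z1 = 1791.8 rayl, Z2 = 1782.2 rayl
Formula: R = (Z2 - Z1) / (Z2 + Z1)
Numerator: Z2 - Z1 = 1782.2 - 1791.8 = -9.6
Denominator: Z2 + Z1 = 1782.2 + 1791.8 = 3574.0
R = -9.6 / 3574.0 = -0.0027

-0.0027


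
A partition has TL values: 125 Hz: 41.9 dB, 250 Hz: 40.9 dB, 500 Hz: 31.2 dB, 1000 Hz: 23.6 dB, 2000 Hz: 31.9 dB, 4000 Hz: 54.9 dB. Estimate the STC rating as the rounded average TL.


Given TL values at each frequency:
  125 Hz: 41.9 dB
  250 Hz: 40.9 dB
  500 Hz: 31.2 dB
  1000 Hz: 23.6 dB
  2000 Hz: 31.9 dB
  4000 Hz: 54.9 dB
Formula: STC ~ round(average of TL values)
Sum = 41.9 + 40.9 + 31.2 + 23.6 + 31.9 + 54.9 = 224.4
Average = 224.4 / 6 = 37.4
Rounded: 37

37


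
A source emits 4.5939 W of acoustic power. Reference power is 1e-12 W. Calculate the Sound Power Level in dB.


Given values:
  W = 4.5939 W
  W_ref = 1e-12 W
Formula: SWL = 10 * log10(W / W_ref)
Compute ratio: W / W_ref = 4593900000000
Compute log10: log10(4593900000000) = 12.662182
Multiply: SWL = 10 * 12.662182 = 126.62

126.62 dB


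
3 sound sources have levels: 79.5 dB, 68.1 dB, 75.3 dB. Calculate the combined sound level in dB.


Formula: L_total = 10 * log10( sum(10^(Li/10)) )
  Source 1: 10^(79.5/10) = 89125093.8134
  Source 2: 10^(68.1/10) = 6456542.2903
  Source 3: 10^(75.3/10) = 33884415.6139
Sum of linear values = 129466051.7176
L_total = 10 * log10(129466051.7176) = 81.12

81.12 dB


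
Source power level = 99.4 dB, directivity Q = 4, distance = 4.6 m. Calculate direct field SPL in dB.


Given values:
  Lw = 99.4 dB, Q = 4, r = 4.6 m
Formula: SPL = Lw + 10 * log10(Q / (4 * pi * r^2))
Compute 4 * pi * r^2 = 4 * pi * 4.6^2 = 265.9044
Compute Q / denom = 4 / 265.9044 = 0.015043
Compute 10 * log10(0.015043) = -18.2267
SPL = 99.4 + (-18.2267) = 81.17

81.17 dB


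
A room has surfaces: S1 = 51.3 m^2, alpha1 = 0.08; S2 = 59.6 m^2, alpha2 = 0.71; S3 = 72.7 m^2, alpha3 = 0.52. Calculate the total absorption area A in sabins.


Given surfaces:
  Surface 1: 51.3 * 0.08 = 4.104
  Surface 2: 59.6 * 0.71 = 42.316
  Surface 3: 72.7 * 0.52 = 37.804
Formula: A = sum(Si * alpha_i)
A = 4.104 + 42.316 + 37.804
A = 84.22

84.22 sabins


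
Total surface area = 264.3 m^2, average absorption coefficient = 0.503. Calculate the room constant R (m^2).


Given values:
  S = 264.3 m^2, alpha = 0.503
Formula: R = S * alpha / (1 - alpha)
Numerator: 264.3 * 0.503 = 132.9429
Denominator: 1 - 0.503 = 0.497
R = 132.9429 / 0.497 = 267.49

267.49 m^2


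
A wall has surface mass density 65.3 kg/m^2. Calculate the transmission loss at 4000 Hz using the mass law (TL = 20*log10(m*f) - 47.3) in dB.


Given values:
  m = 65.3 kg/m^2, f = 4000 Hz
Formula: TL = 20 * log10(m * f) - 47.3
Compute m * f = 65.3 * 4000 = 261200.0
Compute log10(261200.0) = 5.416973
Compute 20 * 5.416973 = 108.3395
TL = 108.3395 - 47.3 = 61.04

61.04 dB


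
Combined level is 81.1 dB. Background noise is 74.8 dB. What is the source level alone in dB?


Given values:
  L_total = 81.1 dB, L_bg = 74.8 dB
Formula: L_source = 10 * log10(10^(L_total/10) - 10^(L_bg/10))
Convert to linear:
  10^(81.1/10) = 128824955.1693
  10^(74.8/10) = 30199517.204
Difference: 128824955.1693 - 30199517.204 = 98625437.9653
L_source = 10 * log10(98625437.9653) = 79.94

79.94 dB


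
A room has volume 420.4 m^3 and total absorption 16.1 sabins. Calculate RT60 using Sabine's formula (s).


Given values:
  V = 420.4 m^3
  A = 16.1 sabins
Formula: RT60 = 0.161 * V / A
Numerator: 0.161 * 420.4 = 67.6844
RT60 = 67.6844 / 16.1 = 4.204

4.204 s


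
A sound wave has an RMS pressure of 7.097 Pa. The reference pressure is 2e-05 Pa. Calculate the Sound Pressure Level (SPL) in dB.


Given values:
  p = 7.097 Pa
  p_ref = 2e-05 Pa
Formula: SPL = 20 * log10(p / p_ref)
Compute ratio: p / p_ref = 7.097 / 2e-05 = 354850
Compute log10: log10(354850) = 5.550045
Multiply: SPL = 20 * 5.550045 = 111.0

111.0 dB


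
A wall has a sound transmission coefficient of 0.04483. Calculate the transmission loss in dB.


Given values:
  tau = 0.04483
Formula: TL = 10 * log10(1 / tau)
Compute 1 / tau = 1 / 0.04483 = 22.3065
Compute log10(22.3065) = 1.348431
TL = 10 * 1.348431 = 13.48

13.48 dB


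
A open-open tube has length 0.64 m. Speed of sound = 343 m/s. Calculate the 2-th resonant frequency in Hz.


Given values:
  Tube type: open-open, L = 0.64 m, c = 343 m/s, n = 2
Formula: f_n = n * c / (2 * L)
Compute 2 * L = 2 * 0.64 = 1.28
f = 2 * 343 / 1.28
f = 535.94

535.94 Hz


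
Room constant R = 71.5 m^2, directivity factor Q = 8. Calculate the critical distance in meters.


Given values:
  R = 71.5 m^2, Q = 8
Formula: d_c = 0.141 * sqrt(Q * R)
Compute Q * R = 8 * 71.5 = 572.0
Compute sqrt(572.0) = 23.9165
d_c = 0.141 * 23.9165 = 3.372

3.372 m


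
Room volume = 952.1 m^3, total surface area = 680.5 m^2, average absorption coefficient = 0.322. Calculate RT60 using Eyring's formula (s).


Given values:
  V = 952.1 m^3, S = 680.5 m^2, alpha = 0.322
Formula: RT60 = 0.161 * V / (-S * ln(1 - alpha))
Compute ln(1 - 0.322) = ln(0.678) = -0.388608
Denominator: -680.5 * -0.388608 = 264.4477
Numerator: 0.161 * 952.1 = 153.2881
RT60 = 153.2881 / 264.4477 = 0.58

0.58 s


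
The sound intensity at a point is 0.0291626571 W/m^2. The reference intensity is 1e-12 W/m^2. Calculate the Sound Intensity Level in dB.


Given values:
  I = 0.0291626571 W/m^2
  I_ref = 1e-12 W/m^2
Formula: SIL = 10 * log10(I / I_ref)
Compute ratio: I / I_ref = 29162657100
Compute log10: log10(29162657100) = 10.464827
Multiply: SIL = 10 * 10.464827 = 104.65

104.65 dB


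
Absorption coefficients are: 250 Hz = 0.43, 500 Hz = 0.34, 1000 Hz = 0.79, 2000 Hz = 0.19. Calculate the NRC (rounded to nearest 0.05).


Given values:
  a_250 = 0.43, a_500 = 0.34
  a_1000 = 0.79, a_2000 = 0.19
Formula: NRC = (a250 + a500 + a1000 + a2000) / 4
Sum = 0.43 + 0.34 + 0.79 + 0.19 = 1.75
NRC = 1.75 / 4 = 0.4375
Rounded to nearest 0.05: 0.45

0.45


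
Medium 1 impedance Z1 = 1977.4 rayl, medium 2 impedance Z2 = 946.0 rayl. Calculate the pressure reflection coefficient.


Given values:
  Z1 = 1977.4 rayl, Z2 = 946.0 rayl
Formula: R = (Z2 - Z1) / (Z2 + Z1)
Numerator: Z2 - Z1 = 946.0 - 1977.4 = -1031.4
Denominator: Z2 + Z1 = 946.0 + 1977.4 = 2923.4
R = -1031.4 / 2923.4 = -0.3528

-0.3528


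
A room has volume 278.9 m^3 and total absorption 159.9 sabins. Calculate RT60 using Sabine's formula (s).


Given values:
  V = 278.9 m^3
  A = 159.9 sabins
Formula: RT60 = 0.161 * V / A
Numerator: 0.161 * 278.9 = 44.9029
RT60 = 44.9029 / 159.9 = 0.281

0.281 s


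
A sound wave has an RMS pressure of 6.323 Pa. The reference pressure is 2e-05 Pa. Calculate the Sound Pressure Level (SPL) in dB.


Given values:
  p = 6.323 Pa
  p_ref = 2e-05 Pa
Formula: SPL = 20 * log10(p / p_ref)
Compute ratio: p / p_ref = 6.323 / 2e-05 = 316150
Compute log10: log10(316150) = 5.499893
Multiply: SPL = 20 * 5.499893 = 110.0

110.0 dB


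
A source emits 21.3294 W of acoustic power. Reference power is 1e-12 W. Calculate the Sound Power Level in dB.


Given values:
  W = 21.3294 W
  W_ref = 1e-12 W
Formula: SWL = 10 * log10(W / W_ref)
Compute ratio: W / W_ref = 21329400000000
Compute log10: log10(21329400000000) = 13.328979
Multiply: SWL = 10 * 13.328979 = 133.29

133.29 dB


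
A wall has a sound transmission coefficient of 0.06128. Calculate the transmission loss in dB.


Given values:
  tau = 0.06128
Formula: TL = 10 * log10(1 / tau)
Compute 1 / tau = 1 / 0.06128 = 16.3185
Compute log10(16.3185) = 1.21268
TL = 10 * 1.21268 = 12.13

12.13 dB


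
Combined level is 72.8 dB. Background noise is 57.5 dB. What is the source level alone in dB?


Given values:
  L_total = 72.8 dB, L_bg = 57.5 dB
Formula: L_source = 10 * log10(10^(L_total/10) - 10^(L_bg/10))
Convert to linear:
  10^(72.8/10) = 19054607.1796
  10^(57.5/10) = 562341.3252
Difference: 19054607.1796 - 562341.3252 = 18492265.8544
L_source = 10 * log10(18492265.8544) = 72.67

72.67 dB


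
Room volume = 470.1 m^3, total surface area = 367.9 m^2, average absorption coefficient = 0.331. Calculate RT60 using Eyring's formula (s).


Given values:
  V = 470.1 m^3, S = 367.9 m^2, alpha = 0.331
Formula: RT60 = 0.161 * V / (-S * ln(1 - alpha))
Compute ln(1 - 0.331) = ln(0.669) = -0.401971
Denominator: -367.9 * -0.401971 = 147.8851
Numerator: 0.161 * 470.1 = 75.6861
RT60 = 75.6861 / 147.8851 = 0.512

0.512 s


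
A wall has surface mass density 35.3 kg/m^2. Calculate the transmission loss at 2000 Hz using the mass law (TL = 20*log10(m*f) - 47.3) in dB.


Given values:
  m = 35.3 kg/m^2, f = 2000 Hz
Formula: TL = 20 * log10(m * f) - 47.3
Compute m * f = 35.3 * 2000 = 70600.0
Compute log10(70600.0) = 4.848805
Compute 20 * 4.848805 = 96.9761
TL = 96.9761 - 47.3 = 49.68

49.68 dB


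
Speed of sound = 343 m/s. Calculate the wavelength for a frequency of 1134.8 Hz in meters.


Given values:
  c = 343 m/s, f = 1134.8 Hz
Formula: lambda = c / f
lambda = 343 / 1134.8
lambda = 0.3023

0.3023 m


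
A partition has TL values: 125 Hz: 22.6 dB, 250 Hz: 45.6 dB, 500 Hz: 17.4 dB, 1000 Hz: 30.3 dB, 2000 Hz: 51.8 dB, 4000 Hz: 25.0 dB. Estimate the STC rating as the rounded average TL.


Given TL values at each frequency:
  125 Hz: 22.6 dB
  250 Hz: 45.6 dB
  500 Hz: 17.4 dB
  1000 Hz: 30.3 dB
  2000 Hz: 51.8 dB
  4000 Hz: 25.0 dB
Formula: STC ~ round(average of TL values)
Sum = 22.6 + 45.6 + 17.4 + 30.3 + 51.8 + 25.0 = 192.7
Average = 192.7 / 6 = 32.12
Rounded: 32

32


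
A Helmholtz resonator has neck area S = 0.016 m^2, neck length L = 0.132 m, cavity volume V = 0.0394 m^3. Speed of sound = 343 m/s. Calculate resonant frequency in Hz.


Given values:
  S = 0.016 m^2, L = 0.132 m, V = 0.0394 m^3, c = 343 m/s
Formula: f = (c / (2*pi)) * sqrt(S / (V * L))
Compute V * L = 0.0394 * 0.132 = 0.0052008
Compute S / (V * L) = 0.016 / 0.0052008 = 3.0764
Compute sqrt(3.0764) = 1.753967
Compute c / (2*pi) = 343 / 6.283185 = 54.590148
f = 54.590148 * 1.753967 = 95.75

95.75 Hz


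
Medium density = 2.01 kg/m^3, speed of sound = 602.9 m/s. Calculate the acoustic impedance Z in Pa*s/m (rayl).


Given values:
  rho = 2.01 kg/m^3
  c = 602.9 m/s
Formula: Z = rho * c
Z = 2.01 * 602.9
Z = 1211.83

1211.83 rayl


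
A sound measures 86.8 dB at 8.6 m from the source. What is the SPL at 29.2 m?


Given values:
  SPL1 = 86.8 dB, r1 = 8.6 m, r2 = 29.2 m
Formula: SPL2 = SPL1 - 20 * log10(r2 / r1)
Compute ratio: r2 / r1 = 29.2 / 8.6 = 3.3953
Compute log10: log10(3.3953) = 0.530878
Compute drop: 20 * 0.530878 = 10.6176
SPL2 = 86.8 - 10.6176 = 76.18

76.18 dB


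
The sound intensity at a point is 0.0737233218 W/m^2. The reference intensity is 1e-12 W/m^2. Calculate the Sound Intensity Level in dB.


Given values:
  I = 0.0737233218 W/m^2
  I_ref = 1e-12 W/m^2
Formula: SIL = 10 * log10(I / I_ref)
Compute ratio: I / I_ref = 73723321800
Compute log10: log10(73723321800) = 10.867605
Multiply: SIL = 10 * 10.867605 = 108.68

108.68 dB


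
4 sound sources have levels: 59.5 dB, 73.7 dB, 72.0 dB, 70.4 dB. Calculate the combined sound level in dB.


Formula: L_total = 10 * log10( sum(10^(Li/10)) )
  Source 1: 10^(59.5/10) = 891250.9381
  Source 2: 10^(73.7/10) = 23442288.1532
  Source 3: 10^(72.0/10) = 15848931.9246
  Source 4: 10^(70.4/10) = 10964781.9614
Sum of linear values = 51147252.9773
L_total = 10 * log10(51147252.9773) = 77.09

77.09 dB


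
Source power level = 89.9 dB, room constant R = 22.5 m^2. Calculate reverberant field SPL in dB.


Given values:
  Lw = 89.9 dB, R = 22.5 m^2
Formula: SPL = Lw + 10 * log10(4 / R)
Compute 4 / R = 4 / 22.5 = 0.177778
Compute 10 * log10(0.177778) = -7.5012
SPL = 89.9 + (-7.5012) = 82.4

82.4 dB


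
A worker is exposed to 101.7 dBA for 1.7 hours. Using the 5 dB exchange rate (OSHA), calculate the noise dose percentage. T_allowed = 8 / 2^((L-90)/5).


Given values:
  L = 101.7 dBA, T = 1.7 hours
Formula: T_allowed = 8 / 2^((L - 90) / 5)
Compute exponent: (101.7 - 90) / 5 = 2.34
Compute 2^(2.34) = 5.063026
T_allowed = 8 / 5.063026 = 1.580083 hours
Dose = (T / T_allowed) * 100
Dose = (1.7 / 1.580083) * 100 = 107.59

107.59 %


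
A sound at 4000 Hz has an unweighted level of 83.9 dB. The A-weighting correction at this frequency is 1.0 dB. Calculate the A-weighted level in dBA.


Given values:
  SPL = 83.9 dB
  A-weighting at 4000 Hz = 1.0 dB
Formula: L_A = SPL + A_weight
L_A = 83.9 + (1.0)
L_A = 84.9

84.9 dBA


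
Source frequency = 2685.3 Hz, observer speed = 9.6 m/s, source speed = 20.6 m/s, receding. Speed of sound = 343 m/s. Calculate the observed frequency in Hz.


Given values:
  f_s = 2685.3 Hz, v_o = 9.6 m/s, v_s = 20.6 m/s
  Direction: receding
Formula: f_o = f_s * (c - v_o) / (c + v_s)
Numerator: c - v_o = 343 - 9.6 = 333.4
Denominator: c + v_s = 343 + 20.6 = 363.6
f_o = 2685.3 * 333.4 / 363.6 = 2462.26

2462.26 Hz


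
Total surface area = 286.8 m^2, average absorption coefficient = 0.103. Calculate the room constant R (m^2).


Given values:
  S = 286.8 m^2, alpha = 0.103
Formula: R = S * alpha / (1 - alpha)
Numerator: 286.8 * 0.103 = 29.5404
Denominator: 1 - 0.103 = 0.897
R = 29.5404 / 0.897 = 32.93

32.93 m^2


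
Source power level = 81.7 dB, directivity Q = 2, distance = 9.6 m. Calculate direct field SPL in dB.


Given values:
  Lw = 81.7 dB, Q = 2, r = 9.6 m
Formula: SPL = Lw + 10 * log10(Q / (4 * pi * r^2))
Compute 4 * pi * r^2 = 4 * pi * 9.6^2 = 1158.1167
Compute Q / denom = 2 / 1158.1167 = 0.00172694
Compute 10 * log10(0.00172694) = -27.6272
SPL = 81.7 + (-27.6272) = 54.07

54.07 dB


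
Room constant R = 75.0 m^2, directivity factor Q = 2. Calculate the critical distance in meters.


Given values:
  R = 75.0 m^2, Q = 2
Formula: d_c = 0.141 * sqrt(Q * R)
Compute Q * R = 2 * 75.0 = 150.0
Compute sqrt(150.0) = 12.2474
d_c = 0.141 * 12.2474 = 1.727

1.727 m


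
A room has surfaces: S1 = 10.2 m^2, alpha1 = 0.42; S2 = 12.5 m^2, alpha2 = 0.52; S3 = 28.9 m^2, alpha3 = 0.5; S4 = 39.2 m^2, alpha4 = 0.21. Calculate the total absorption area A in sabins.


Given surfaces:
  Surface 1: 10.2 * 0.42 = 4.284
  Surface 2: 12.5 * 0.52 = 6.5
  Surface 3: 28.9 * 0.5 = 14.45
  Surface 4: 39.2 * 0.21 = 8.232
Formula: A = sum(Si * alpha_i)
A = 4.284 + 6.5 + 14.45 + 8.232
A = 33.47

33.47 sabins


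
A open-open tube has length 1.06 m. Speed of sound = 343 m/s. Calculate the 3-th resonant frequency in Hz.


Given values:
  Tube type: open-open, L = 1.06 m, c = 343 m/s, n = 3
Formula: f_n = n * c / (2 * L)
Compute 2 * L = 2 * 1.06 = 2.12
f = 3 * 343 / 2.12
f = 485.38

485.38 Hz


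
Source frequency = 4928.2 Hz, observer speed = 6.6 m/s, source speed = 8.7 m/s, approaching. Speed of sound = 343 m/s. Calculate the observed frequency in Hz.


Given values:
  f_s = 4928.2 Hz, v_o = 6.6 m/s, v_s = 8.7 m/s
  Direction: approaching
Formula: f_o = f_s * (c + v_o) / (c - v_s)
Numerator: c + v_o = 343 + 6.6 = 349.6
Denominator: c - v_s = 343 - 8.7 = 334.3
f_o = 4928.2 * 349.6 / 334.3 = 5153.75

5153.75 Hz


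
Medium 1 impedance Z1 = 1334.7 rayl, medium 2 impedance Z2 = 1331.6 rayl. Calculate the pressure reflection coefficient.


Given values:
  Z1 = 1334.7 rayl, Z2 = 1331.6 rayl
Formula: R = (Z2 - Z1) / (Z2 + Z1)
Numerator: Z2 - Z1 = 1331.6 - 1334.7 = -3.1
Denominator: Z2 + Z1 = 1331.6 + 1334.7 = 2666.3
R = -3.1 / 2666.3 = -0.0012

-0.0012


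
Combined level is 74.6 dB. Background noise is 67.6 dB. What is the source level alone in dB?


Given values:
  L_total = 74.6 dB, L_bg = 67.6 dB
Formula: L_source = 10 * log10(10^(L_total/10) - 10^(L_bg/10))
Convert to linear:
  10^(74.6/10) = 28840315.0313
  10^(67.6/10) = 5754399.3734
Difference: 28840315.0313 - 5754399.3734 = 23085915.6579
L_source = 10 * log10(23085915.6579) = 73.63

73.63 dB


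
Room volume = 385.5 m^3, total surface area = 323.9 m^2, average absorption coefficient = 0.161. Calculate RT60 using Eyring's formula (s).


Given values:
  V = 385.5 m^3, S = 323.9 m^2, alpha = 0.161
Formula: RT60 = 0.161 * V / (-S * ln(1 - alpha))
Compute ln(1 - 0.161) = ln(0.839) = -0.175545
Denominator: -323.9 * -0.175545 = 56.859
Numerator: 0.161 * 385.5 = 62.0655
RT60 = 62.0655 / 56.859 = 1.092

1.092 s


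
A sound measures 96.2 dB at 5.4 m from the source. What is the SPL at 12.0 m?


Given values:
  SPL1 = 96.2 dB, r1 = 5.4 m, r2 = 12.0 m
Formula: SPL2 = SPL1 - 20 * log10(r2 / r1)
Compute ratio: r2 / r1 = 12.0 / 5.4 = 2.2222
Compute log10: log10(2.2222) = 0.346783
Compute drop: 20 * 0.346783 = 6.9357
SPL2 = 96.2 - 6.9357 = 89.26

89.26 dB


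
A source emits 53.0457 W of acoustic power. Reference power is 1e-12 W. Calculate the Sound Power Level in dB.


Given values:
  W = 53.0457 W
  W_ref = 1e-12 W
Formula: SWL = 10 * log10(W / W_ref)
Compute ratio: W / W_ref = 53045700000000
Compute log10: log10(53045700000000) = 13.72465
Multiply: SWL = 10 * 13.72465 = 137.25

137.25 dB


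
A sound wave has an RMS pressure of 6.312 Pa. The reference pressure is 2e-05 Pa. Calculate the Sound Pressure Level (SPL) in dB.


Given values:
  p = 6.312 Pa
  p_ref = 2e-05 Pa
Formula: SPL = 20 * log10(p / p_ref)
Compute ratio: p / p_ref = 6.312 / 2e-05 = 315600
Compute log10: log10(315600) = 5.499137
Multiply: SPL = 20 * 5.499137 = 109.98

109.98 dB


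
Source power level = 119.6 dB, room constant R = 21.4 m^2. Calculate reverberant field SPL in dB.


Given values:
  Lw = 119.6 dB, R = 21.4 m^2
Formula: SPL = Lw + 10 * log10(4 / R)
Compute 4 / R = 4 / 21.4 = 0.186916
Compute 10 * log10(0.186916) = -7.2835
SPL = 119.6 + (-7.2835) = 112.32

112.32 dB


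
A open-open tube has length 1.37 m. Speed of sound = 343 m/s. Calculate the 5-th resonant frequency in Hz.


Given values:
  Tube type: open-open, L = 1.37 m, c = 343 m/s, n = 5
Formula: f_n = n * c / (2 * L)
Compute 2 * L = 2 * 1.37 = 2.74
f = 5 * 343 / 2.74
f = 625.91

625.91 Hz


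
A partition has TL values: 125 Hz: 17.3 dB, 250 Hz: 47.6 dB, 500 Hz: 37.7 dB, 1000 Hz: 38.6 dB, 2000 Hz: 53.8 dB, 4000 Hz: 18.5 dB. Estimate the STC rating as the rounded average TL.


Given TL values at each frequency:
  125 Hz: 17.3 dB
  250 Hz: 47.6 dB
  500 Hz: 37.7 dB
  1000 Hz: 38.6 dB
  2000 Hz: 53.8 dB
  4000 Hz: 18.5 dB
Formula: STC ~ round(average of TL values)
Sum = 17.3 + 47.6 + 37.7 + 38.6 + 53.8 + 18.5 = 213.5
Average = 213.5 / 6 = 35.58
Rounded: 36

36


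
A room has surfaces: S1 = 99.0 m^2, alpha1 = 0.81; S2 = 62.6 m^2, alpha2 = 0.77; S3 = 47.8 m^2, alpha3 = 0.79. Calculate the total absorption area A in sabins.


Given surfaces:
  Surface 1: 99.0 * 0.81 = 80.19
  Surface 2: 62.6 * 0.77 = 48.202
  Surface 3: 47.8 * 0.79 = 37.762
Formula: A = sum(Si * alpha_i)
A = 80.19 + 48.202 + 37.762
A = 166.15

166.15 sabins


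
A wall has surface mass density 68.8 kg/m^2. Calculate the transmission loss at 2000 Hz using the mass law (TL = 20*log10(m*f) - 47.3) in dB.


Given values:
  m = 68.8 kg/m^2, f = 2000 Hz
Formula: TL = 20 * log10(m * f) - 47.3
Compute m * f = 68.8 * 2000 = 137600.0
Compute log10(137600.0) = 5.138618
Compute 20 * 5.138618 = 102.7724
TL = 102.7724 - 47.3 = 55.47

55.47 dB
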